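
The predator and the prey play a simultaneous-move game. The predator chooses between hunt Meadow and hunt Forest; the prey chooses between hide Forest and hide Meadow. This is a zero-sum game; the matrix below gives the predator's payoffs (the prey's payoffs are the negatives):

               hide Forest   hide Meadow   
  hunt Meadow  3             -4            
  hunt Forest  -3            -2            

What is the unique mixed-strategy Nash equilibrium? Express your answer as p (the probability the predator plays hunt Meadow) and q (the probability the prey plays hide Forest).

Set the prey's expected payoff from hide Forest equal to that from hide Meadow:
  the prey's expected payoff from hide Forest: p·(-3) + (1−p)·3 = -6p + 3
  the prey's expected payoff from hide Meadow: p·4 + (1−p)·2 = 2p + 2
  -6p + 3 = 2p + 2  ⇒  -8p = -1  ⇒  p = 1/8.
The prey's mix must leave the predator indifferent between hunt Meadow and hunt Forest.
  the predator's expected payoff from hunt Meadow: q·3 + (1−q)·(-4) = 7q - 4
  the predator's expected payoff from hunt Forest: q·(-3) + (1−q)·(-2) = -q - 2
  7q - 4 = -q - 2  ⇒  8q = 2  ⇒  q = 1/4.

p = 1/8, q = 1/4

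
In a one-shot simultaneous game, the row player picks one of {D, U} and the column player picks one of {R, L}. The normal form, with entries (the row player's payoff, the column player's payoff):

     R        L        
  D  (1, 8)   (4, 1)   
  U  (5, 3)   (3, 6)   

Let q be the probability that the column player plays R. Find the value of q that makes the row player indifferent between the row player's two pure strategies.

The column player's mix must leave the row player indifferent between D and U.
  the row player's payoff from D: q·1 + (1−q)·4 = -3q + 4
  the row player's payoff from U: q·5 + (1−q)·3 = 2q + 3
  -3q + 4 = 2q + 3  ⇒  -5q = -1  ⇒  q = 1/5.

q = 1/5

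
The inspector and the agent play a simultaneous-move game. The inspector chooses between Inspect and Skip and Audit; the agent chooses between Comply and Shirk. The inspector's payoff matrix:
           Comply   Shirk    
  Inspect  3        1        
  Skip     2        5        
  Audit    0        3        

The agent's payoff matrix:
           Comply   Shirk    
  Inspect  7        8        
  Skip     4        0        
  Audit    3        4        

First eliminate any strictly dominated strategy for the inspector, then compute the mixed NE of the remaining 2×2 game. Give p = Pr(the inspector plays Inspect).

p = 4/5

The inspector's strategy Audit is strictly dominated by Skip: 2 > 0 and 5 > 3. Eliminate Audit.
The inspector's mix must leave the agent indifferent between Comply and Shirk.
  the agent's payoff to Comply: p·7 + (1−p)·4 = 3p + 4
  the agent's payoff to Shirk: p·8 + (1−p)·0 = 8p
  3p + 4 = 8p  ⇒  -5p = -4  ⇒  p = 4/5.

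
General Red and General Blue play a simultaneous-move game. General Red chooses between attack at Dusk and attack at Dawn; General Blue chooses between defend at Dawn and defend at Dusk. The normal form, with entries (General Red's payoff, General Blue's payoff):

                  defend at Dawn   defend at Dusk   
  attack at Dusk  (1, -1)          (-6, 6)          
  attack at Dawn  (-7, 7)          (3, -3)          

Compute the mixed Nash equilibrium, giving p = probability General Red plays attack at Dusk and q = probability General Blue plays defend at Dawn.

For General Blue to be willing to mix, General Blue must be indifferent between defend at Dawn and defend at Dusk, which pins down General Red's mix.
  General Blue's payoff to defend at Dawn: p·(-1) + (1−p)·7 = -8p + 7
  General Blue's payoff to defend at Dusk: p·6 + (1−p)·(-3) = 9p - 3
  -8p + 7 = 9p - 3  ⇒  -17p = -10  ⇒  p = 10/17.
General Red's indifference between attack at Dusk and attack at Dawn determines General Blue's mixing probability q:
  General Red's payoff from attack at Dusk: q·1 + (1−q)·(-6) = 7q - 6
  General Red's payoff from attack at Dawn: q·(-7) + (1−q)·3 = -10q + 3
  7q - 6 = -10q + 3  ⇒  17q = 9  ⇒  q = 9/17.

p = 10/17, q = 9/17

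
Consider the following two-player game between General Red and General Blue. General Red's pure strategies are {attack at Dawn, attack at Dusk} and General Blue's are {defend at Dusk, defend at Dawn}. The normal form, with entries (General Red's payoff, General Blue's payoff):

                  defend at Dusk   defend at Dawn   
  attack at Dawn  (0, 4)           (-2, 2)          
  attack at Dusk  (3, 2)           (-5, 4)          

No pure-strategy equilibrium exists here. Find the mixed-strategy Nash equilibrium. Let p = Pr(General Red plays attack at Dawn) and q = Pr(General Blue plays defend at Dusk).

p = 1/2, q = 1/2

General Blue's indifference between defend at Dusk and defend at Dawn determines General Red's mixing probability p:
  General Blue's payoff from defend at Dusk: p·4 + (1−p)·2 = 2p + 2
  General Blue's payoff from defend at Dawn: p·2 + (1−p)·4 = -2p + 4
  2p + 2 = -2p + 4  ⇒  4p = 2  ⇒  p = 1/2.
Set General Red's expected payoff from attack at Dawn equal to that from attack at Dusk:
  General Red's payoff from attack at Dawn: q·0 + (1−q)·(-2) = 2q - 2
  General Red's payoff from attack at Dusk: q·3 + (1−q)·(-5) = 8q - 5
  2q - 2 = 8q - 5  ⇒  -6q = -3  ⇒  q = 1/2.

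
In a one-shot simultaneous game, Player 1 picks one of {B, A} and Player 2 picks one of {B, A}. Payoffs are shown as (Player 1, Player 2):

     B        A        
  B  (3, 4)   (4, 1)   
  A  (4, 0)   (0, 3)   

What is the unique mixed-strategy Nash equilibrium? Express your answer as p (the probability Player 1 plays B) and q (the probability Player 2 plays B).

p = 1/2, q = 4/5

Player 2's indifference between B and A determines Player 1's mixing probability p:
  Player 2's payoff to B: p·4 + (1−p)·0 = 4p
  Player 2's payoff to A: p·1 + (1−p)·3 = -2p + 3
  4p = -2p + 3  ⇒  6p = 3  ⇒  p = 1/2.
In a mixed equilibrium Player 1 is indifferent between B and A; this condition fixes q.
  Player 1's payoff from B: q·3 + (1−q)·4 = -q + 4
  Player 1's payoff from A: q·4 + (1−q)·0 = 4q
  -q + 4 = 4q  ⇒  -5q = -4  ⇒  q = 4/5.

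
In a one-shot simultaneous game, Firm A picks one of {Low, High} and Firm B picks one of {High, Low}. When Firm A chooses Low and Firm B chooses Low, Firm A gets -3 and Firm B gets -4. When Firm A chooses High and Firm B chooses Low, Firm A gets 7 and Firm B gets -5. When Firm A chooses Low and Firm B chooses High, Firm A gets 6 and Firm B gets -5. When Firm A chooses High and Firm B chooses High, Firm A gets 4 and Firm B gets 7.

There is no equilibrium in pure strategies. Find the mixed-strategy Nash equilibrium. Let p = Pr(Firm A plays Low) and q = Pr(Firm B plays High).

p = 12/13, q = 5/6

Firm A's mix must leave Firm B indifferent between High and Low.
  Firm B's expected payoff from High: p·(-5) + (1−p)·7 = -12p + 7
  Firm B's expected payoff from Low: p·(-4) + (1−p)·(-5) = p - 5
  -12p + 7 = p - 5  ⇒  -13p = -12  ⇒  p = 12/13.
Firm A's indifference between Low and High determines Firm B's mixing probability q:
  Firm A's expected payoff from Low: q·6 + (1−q)·(-3) = 9q - 3
  Firm A's expected payoff from High: q·4 + (1−q)·7 = -3q + 7
  9q - 3 = -3q + 7  ⇒  12q = 10  ⇒  q = 5/6.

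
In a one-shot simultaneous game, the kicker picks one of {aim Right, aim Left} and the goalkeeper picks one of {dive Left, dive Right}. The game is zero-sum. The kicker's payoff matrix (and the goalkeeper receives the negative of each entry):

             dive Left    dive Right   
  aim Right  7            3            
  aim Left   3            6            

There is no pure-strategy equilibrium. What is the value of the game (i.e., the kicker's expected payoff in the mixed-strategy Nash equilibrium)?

v = 33/7

The kicker's indifference between aim Right and aim Left determines the goalkeeper's mixing probability q:
  the kicker's payoff from aim Right: q·7 + (1−q)·3 = 4q + 3
  the kicker's payoff from aim Left: q·3 + (1−q)·6 = -3q + 6
  4q + 3 = -3q + 6  ⇒  7q = 3  ⇒  q = 3/7.
The value is the kicker's expected payoff against this mix (using aim Right): (3/7)·7 + (4/7)·3 = 33/7.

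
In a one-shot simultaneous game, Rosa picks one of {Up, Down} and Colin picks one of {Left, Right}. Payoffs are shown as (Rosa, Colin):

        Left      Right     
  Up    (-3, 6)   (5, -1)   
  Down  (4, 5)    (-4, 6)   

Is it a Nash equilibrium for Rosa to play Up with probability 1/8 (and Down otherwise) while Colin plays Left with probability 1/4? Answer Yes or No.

Given Colin's mix q = 1/4, Rosa's payoff from Up is 3 but from Down is -2. Rosa strictly prefers Up, so Rosa would not mix.
So the proposed profile is not a Nash equilibrium.

No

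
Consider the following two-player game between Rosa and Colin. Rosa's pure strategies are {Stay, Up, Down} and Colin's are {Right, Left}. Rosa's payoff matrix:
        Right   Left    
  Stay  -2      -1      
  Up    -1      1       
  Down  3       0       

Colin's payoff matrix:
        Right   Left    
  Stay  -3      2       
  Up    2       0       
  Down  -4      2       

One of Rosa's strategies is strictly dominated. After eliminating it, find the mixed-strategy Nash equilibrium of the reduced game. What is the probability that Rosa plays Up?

Rosa's strategy Stay is strictly dominated by Up: -1 > -2 and 1 > -1. Eliminate Stay.
Colin's indifference between Right and Left determines Rosa's mixing probability p:
  Colin's payoff to Right: p·2 + (1−p)·(-4) = 6p - 4
  Colin's payoff to Left: p·0 + (1−p)·2 = -2p + 2
  6p - 4 = -2p + 2  ⇒  8p = 6  ⇒  p = 3/4.

p = 3/4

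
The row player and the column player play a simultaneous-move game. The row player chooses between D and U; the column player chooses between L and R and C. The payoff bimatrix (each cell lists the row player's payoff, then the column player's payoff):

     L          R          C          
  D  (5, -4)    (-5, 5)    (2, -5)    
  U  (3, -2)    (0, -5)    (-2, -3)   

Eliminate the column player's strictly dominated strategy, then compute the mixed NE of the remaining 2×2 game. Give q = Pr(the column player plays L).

q = 5/7

The column player's strategy C is strictly dominated by L: -4 > -5 and -2 > -3. Eliminate C.
Set the row player's expected payoff from D equal to that from U:
  the row player's payoff to D: q·5 + (1−q)·(-5) = 10q - 5
  the row player's payoff to U: q·3 + (1−q)·0 = 3q
  10q - 5 = 3q  ⇒  7q = 5  ⇒  q = 5/7.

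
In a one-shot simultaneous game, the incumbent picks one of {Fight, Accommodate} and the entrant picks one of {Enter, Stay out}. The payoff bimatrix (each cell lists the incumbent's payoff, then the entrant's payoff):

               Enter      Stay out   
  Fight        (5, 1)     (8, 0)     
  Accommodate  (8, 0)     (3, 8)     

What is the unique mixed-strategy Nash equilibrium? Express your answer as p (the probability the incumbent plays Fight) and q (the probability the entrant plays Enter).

p = 8/9, q = 5/8

For the entrant to be willing to mix, the entrant must be indifferent between Enter and Stay out, which pins down the incumbent's mix.
  the entrant's payoff from Enter: p·1 + (1−p)·0 = p
  the entrant's payoff from Stay out: p·0 + (1−p)·8 = -8p + 8
  p = -8p + 8  ⇒  9p = 8  ⇒  p = 8/9.
For the incumbent to be willing to mix, the incumbent must be indifferent between Fight and Accommodate, which pins down the entrant's mix.
  the incumbent's expected payoff from Fight: q·5 + (1−q)·8 = -3q + 8
  the incumbent's expected payoff from Accommodate: q·8 + (1−q)·3 = 5q + 3
  -3q + 8 = 5q + 3  ⇒  -8q = -5  ⇒  q = 5/8.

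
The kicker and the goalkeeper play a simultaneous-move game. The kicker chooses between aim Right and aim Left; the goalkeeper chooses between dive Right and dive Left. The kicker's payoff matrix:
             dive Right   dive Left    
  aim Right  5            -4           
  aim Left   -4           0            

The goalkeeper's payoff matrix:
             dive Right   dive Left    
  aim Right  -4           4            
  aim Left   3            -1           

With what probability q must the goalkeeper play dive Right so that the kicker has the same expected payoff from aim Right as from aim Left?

q = 4/13

The goalkeeper's mix must leave the kicker indifferent between aim Right and aim Left.
  the kicker's payoff from aim Right: q·5 + (1−q)·(-4) = 9q - 4
  the kicker's payoff from aim Left: q·(-4) + (1−q)·0 = -4q
  9q - 4 = -4q  ⇒  13q = 4  ⇒  q = 4/13.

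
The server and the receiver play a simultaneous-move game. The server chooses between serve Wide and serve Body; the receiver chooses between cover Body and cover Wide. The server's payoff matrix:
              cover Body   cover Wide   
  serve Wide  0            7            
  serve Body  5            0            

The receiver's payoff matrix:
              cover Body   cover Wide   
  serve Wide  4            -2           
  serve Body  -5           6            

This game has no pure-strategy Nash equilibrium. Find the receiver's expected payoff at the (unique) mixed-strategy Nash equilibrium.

Set the receiver's expected payoff from cover Body equal to that from cover Wide:
  the receiver's payoff to cover Body: p·4 + (1−p)·(-5) = 9p - 5
  the receiver's payoff to cover Wide: p·(-2) + (1−p)·6 = -8p + 6
  9p - 5 = -8p + 6  ⇒  17p = 11  ⇒  p = 11/17.
At equilibrium the receiver is indifferent across columns, so the receiver's payoff equals the payoff from cover Body: (11/17)·4 + (6/17)·(-5) = 14/17.

14/17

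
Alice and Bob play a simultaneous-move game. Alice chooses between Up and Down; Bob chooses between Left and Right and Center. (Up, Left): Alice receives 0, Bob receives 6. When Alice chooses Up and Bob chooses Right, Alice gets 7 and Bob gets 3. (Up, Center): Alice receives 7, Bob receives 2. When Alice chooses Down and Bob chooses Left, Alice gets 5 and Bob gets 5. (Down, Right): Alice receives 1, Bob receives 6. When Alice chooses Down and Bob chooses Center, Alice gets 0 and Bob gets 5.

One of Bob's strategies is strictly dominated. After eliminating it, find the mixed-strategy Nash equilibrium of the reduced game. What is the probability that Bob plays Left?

Bob's strategy Center is strictly dominated by Right: 3 > 2 and 6 > 5. Eliminate Center.
Alice's indifference between Up and Down determines Bob's mixing probability q:
  Alice's payoff from Up: q·0 + (1−q)·7 = -7q + 7
  Alice's payoff from Down: q·5 + (1−q)·1 = 4q + 1
  -7q + 7 = 4q + 1  ⇒  -11q = -6  ⇒  q = 6/11.

q = 6/11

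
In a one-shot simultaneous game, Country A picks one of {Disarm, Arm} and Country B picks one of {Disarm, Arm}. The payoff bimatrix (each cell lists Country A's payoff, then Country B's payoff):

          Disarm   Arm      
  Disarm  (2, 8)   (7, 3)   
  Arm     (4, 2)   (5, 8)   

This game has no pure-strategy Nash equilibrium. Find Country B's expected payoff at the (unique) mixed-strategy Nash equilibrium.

58/11

Country A's mix must leave Country B indifferent between Disarm and Arm.
  Country B's payoff from Disarm: p·8 + (1−p)·2 = 6p + 2
  Country B's payoff from Arm: p·3 + (1−p)·8 = -5p + 8
  6p + 2 = -5p + 8  ⇒  11p = 6  ⇒  p = 6/11.
At equilibrium Country B is indifferent across columns, so Country B's payoff equals the payoff from Disarm: (6/11)·8 + (5/11)·2 = 58/11.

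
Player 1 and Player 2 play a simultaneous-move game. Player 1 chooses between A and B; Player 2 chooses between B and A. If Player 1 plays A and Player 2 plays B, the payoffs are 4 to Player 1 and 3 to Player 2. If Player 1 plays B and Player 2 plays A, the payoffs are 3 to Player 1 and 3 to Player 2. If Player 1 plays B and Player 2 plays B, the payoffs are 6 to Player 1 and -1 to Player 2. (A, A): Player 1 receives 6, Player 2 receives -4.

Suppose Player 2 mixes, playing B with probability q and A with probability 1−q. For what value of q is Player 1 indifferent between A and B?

For Player 1 to be willing to mix, Player 1 must be indifferent between A and B, which pins down Player 2's mix.
  Player 1's expected payoff from A: q·4 + (1−q)·6 = -2q + 6
  Player 1's expected payoff from B: q·6 + (1−q)·3 = 3q + 3
  -2q + 6 = 3q + 3  ⇒  -5q = -3  ⇒  q = 3/5.

q = 3/5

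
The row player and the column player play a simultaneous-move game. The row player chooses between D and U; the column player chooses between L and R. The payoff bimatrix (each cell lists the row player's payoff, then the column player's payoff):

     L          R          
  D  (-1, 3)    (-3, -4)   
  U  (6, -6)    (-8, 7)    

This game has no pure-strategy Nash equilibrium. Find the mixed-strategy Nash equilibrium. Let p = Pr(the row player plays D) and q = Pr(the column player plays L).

p = 13/20, q = 5/12

In a mixed equilibrium the column player is indifferent between L and R; this condition fixes p.
  the column player's payoff from L: p·3 + (1−p)·(-6) = 9p - 6
  the column player's payoff from R: p·(-4) + (1−p)·7 = -11p + 7
  9p - 6 = -11p + 7  ⇒  20p = 13  ⇒  p = 13/20.
The row player's indifference between D and U determines the column player's mixing probability q:
  the row player's payoff from D: q·(-1) + (1−q)·(-3) = 2q - 3
  the row player's payoff from U: q·6 + (1−q)·(-8) = 14q - 8
  2q - 3 = 14q - 8  ⇒  -12q = -5  ⇒  q = 5/12.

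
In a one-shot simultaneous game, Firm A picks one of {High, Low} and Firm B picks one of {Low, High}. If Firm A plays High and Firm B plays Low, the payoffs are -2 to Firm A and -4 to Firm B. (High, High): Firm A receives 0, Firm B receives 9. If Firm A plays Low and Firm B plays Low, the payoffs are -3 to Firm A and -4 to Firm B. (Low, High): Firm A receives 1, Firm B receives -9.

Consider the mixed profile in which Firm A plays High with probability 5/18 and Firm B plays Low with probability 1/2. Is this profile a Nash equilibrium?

Check Firm B's indifference given Firm A's mix p = 5/18:
  payoff from Low = -4; payoff from High = -4 — equal.
Check Firm A's indifference given Firm B's mix q = 1/2:
  payoff from High = -1; payoff from Low = -1 — equal.
Both players are indifferent, so neither can profitably deviate.

Yes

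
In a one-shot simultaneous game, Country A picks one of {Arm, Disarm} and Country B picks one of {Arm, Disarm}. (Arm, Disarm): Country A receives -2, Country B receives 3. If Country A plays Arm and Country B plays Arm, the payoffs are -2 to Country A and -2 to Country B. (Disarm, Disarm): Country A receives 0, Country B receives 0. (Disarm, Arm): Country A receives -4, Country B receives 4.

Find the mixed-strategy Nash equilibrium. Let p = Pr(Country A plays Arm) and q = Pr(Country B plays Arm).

In a mixed equilibrium Country B is indifferent between Arm and Disarm; this condition fixes p.
  Country B's expected payoff from Arm: p·(-2) + (1−p)·4 = -6p + 4
  Country B's expected payoff from Disarm: p·3 + (1−p)·0 = 3p
  -6p + 4 = 3p  ⇒  -9p = -4  ⇒  p = 4/9.
Country B's mix must leave Country A indifferent between Arm and Disarm.
  Country A's expected payoff from Arm: q·(-2) + (1−q)·(-2) = -2
  Country A's expected payoff from Disarm: q·(-4) + (1−q)·0 = -4q
  -2 = -4q  ⇒  4q = 2  ⇒  q = 1/2.

p = 4/9, q = 1/2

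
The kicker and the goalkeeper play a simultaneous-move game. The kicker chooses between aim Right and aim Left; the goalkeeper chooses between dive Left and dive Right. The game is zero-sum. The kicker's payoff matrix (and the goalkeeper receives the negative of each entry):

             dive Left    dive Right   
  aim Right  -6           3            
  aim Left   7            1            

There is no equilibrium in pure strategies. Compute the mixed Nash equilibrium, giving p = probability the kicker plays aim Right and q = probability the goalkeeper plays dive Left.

p = 2/5, q = 2/15

The goalkeeper's indifference between dive Left and dive Right determines the kicker's mixing probability p:
  the goalkeeper's expected payoff from dive Left: p·6 + (1−p)·(-7) = 13p - 7
  the goalkeeper's expected payoff from dive Right: p·(-3) + (1−p)·(-1) = -2p - 1
  13p - 7 = -2p - 1  ⇒  15p = 6  ⇒  p = 2/5.
The goalkeeper's mix must leave the kicker indifferent between aim Right and aim Left.
  the kicker's expected payoff from aim Right: q·(-6) + (1−q)·3 = -9q + 3
  the kicker's expected payoff from aim Left: q·7 + (1−q)·1 = 6q + 1
  -9q + 3 = 6q + 1  ⇒  -15q = -2  ⇒  q = 2/15.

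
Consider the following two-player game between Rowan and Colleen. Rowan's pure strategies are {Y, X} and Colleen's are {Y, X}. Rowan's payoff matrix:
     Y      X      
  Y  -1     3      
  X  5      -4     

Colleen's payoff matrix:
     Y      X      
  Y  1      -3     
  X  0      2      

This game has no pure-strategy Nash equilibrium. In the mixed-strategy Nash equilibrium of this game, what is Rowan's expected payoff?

In a mixed equilibrium Rowan is indifferent between Y and X; this condition fixes q.
  Rowan's expected payoff from Y: q·(-1) + (1−q)·3 = -4q + 3
  Rowan's expected payoff from X: q·5 + (1−q)·(-4) = 9q - 4
  -4q + 3 = 9q - 4  ⇒  -13q = -7  ⇒  q = 7/13.
At equilibrium Rowan is indifferent across rows, so Rowan's payoff equals the payoff from Y: (7/13)·(-1) + (6/13)·3 = 11/13.

11/13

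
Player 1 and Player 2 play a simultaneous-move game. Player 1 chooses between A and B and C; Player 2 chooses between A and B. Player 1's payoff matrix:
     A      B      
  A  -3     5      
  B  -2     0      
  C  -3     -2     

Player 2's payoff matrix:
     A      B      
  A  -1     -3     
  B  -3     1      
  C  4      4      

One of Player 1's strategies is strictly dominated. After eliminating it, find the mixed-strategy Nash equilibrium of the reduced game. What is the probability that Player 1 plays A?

Player 1's strategy C is strictly dominated by B: -2 > -3 and 0 > -2. Eliminate C.
In a mixed equilibrium Player 2 is indifferent between A and B; this condition fixes p.
  Player 2's payoff to A: p·(-1) + (1−p)·(-3) = 2p - 3
  Player 2's payoff to B: p·(-3) + (1−p)·1 = -4p + 1
  2p - 3 = -4p + 1  ⇒  6p = 4  ⇒  p = 2/3.

p = 2/3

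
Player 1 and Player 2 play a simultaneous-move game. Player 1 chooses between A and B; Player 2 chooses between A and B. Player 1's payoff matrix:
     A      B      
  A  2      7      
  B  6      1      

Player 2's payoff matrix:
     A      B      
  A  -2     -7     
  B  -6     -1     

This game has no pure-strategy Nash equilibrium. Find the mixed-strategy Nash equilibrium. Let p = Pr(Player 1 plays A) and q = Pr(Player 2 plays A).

For Player 2 to be willing to mix, Player 2 must be indifferent between A and B, which pins down Player 1's mix.
  Player 2's payoff from A: p·(-2) + (1−p)·(-6) = 4p - 6
  Player 2's payoff from B: p·(-7) + (1−p)·(-1) = -6p - 1
  4p - 6 = -6p - 1  ⇒  10p = 5  ⇒  p = 1/2.
Player 1's indifference between A and B determines Player 2's mixing probability q:
  Player 1's expected payoff from A: q·2 + (1−q)·7 = -5q + 7
  Player 1's expected payoff from B: q·6 + (1−q)·1 = 5q + 1
  -5q + 7 = 5q + 1  ⇒  -10q = -6  ⇒  q = 3/5.

p = 1/2, q = 3/5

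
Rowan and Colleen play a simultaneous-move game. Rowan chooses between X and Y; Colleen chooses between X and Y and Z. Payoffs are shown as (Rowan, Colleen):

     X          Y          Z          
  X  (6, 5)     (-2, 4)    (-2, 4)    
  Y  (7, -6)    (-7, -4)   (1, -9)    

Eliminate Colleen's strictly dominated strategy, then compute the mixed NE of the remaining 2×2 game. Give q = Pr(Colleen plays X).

Colleen's strategy Z is strictly dominated by X: 5 > 4 and -6 > -9. Eliminate Z.
Set Rowan's expected payoff from X equal to that from Y:
  Rowan's payoff from X: q·6 + (1−q)·(-2) = 8q - 2
  Rowan's payoff from Y: q·7 + (1−q)·(-7) = 14q - 7
  8q - 2 = 14q - 7  ⇒  -6q = -5  ⇒  q = 5/6.

q = 5/6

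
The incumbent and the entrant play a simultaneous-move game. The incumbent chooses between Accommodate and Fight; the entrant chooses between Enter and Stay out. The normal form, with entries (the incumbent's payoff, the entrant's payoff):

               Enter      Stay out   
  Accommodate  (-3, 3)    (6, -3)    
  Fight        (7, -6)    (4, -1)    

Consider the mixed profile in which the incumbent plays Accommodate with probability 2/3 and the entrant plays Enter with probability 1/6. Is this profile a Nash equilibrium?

No

Given the incumbent's mix p = 2/3, the entrant's payoff from Enter is 0 but from Stay out is -7/3. The entrant strictly prefers Enter, so the entrant would not mix.
So the proposed profile is not a Nash equilibrium.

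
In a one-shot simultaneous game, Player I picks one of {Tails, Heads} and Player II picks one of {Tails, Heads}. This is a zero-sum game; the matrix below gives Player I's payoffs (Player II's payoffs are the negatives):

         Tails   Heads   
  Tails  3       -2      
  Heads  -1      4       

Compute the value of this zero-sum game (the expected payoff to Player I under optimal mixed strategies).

Player I's indifference between Tails and Heads determines Player II's mixing probability q:
  Player I's payoff to Tails: q·3 + (1−q)·(-2) = 5q - 2
  Player I's payoff to Heads: q·(-1) + (1−q)·4 = -5q + 4
  5q - 2 = -5q + 4  ⇒  10q = 6  ⇒  q = 3/5.
The value is Player I's expected payoff against this mix (using Tails): (3/5)·3 + (2/5)·(-2) = 1.

v = 1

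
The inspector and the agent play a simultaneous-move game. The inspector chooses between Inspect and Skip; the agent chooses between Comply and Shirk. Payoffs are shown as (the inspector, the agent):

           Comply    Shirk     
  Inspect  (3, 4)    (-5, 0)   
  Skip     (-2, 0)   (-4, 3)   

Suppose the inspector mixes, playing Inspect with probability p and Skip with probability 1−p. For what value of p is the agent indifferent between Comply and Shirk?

Set the agent's expected payoff from Comply equal to that from Shirk:
  the agent's payoff from Comply: p·4 + (1−p)·0 = 4p
  the agent's payoff from Shirk: p·0 + (1−p)·3 = -3p + 3
  4p = -3p + 3  ⇒  7p = 3  ⇒  p = 3/7.

p = 3/7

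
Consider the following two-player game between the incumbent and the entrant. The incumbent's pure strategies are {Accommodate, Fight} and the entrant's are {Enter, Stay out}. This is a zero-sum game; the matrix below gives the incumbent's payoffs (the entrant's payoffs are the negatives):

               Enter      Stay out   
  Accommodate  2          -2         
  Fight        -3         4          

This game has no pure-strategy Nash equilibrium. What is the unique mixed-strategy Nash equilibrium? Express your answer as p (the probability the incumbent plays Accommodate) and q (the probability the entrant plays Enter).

p = 7/11, q = 6/11

The incumbent's mix must leave the entrant indifferent between Enter and Stay out.
  the entrant's payoff from Enter: p·(-2) + (1−p)·3 = -5p + 3
  the entrant's payoff from Stay out: p·2 + (1−p)·(-4) = 6p - 4
  -5p + 3 = 6p - 4  ⇒  -11p = -7  ⇒  p = 7/11.
For the incumbent to be willing to mix, the incumbent must be indifferent between Accommodate and Fight, which pins down the entrant's mix.
  the incumbent's payoff from Accommodate: q·2 + (1−q)·(-2) = 4q - 2
  the incumbent's payoff from Fight: q·(-3) + (1−q)·4 = -7q + 4
  4q - 2 = -7q + 4  ⇒  11q = 6  ⇒  q = 6/11.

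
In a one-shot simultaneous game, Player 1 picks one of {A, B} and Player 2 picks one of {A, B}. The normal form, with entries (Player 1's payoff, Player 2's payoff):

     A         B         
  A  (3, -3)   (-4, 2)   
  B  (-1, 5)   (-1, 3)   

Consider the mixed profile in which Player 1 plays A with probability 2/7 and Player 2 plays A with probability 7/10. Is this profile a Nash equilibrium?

No

Given Player 2's mix q = 7/10, Player 1's payoff from A is 9/10 but from B is -1. Player 1 strictly prefers A, so Player 1 would not mix.
So the proposed profile is not a Nash equilibrium.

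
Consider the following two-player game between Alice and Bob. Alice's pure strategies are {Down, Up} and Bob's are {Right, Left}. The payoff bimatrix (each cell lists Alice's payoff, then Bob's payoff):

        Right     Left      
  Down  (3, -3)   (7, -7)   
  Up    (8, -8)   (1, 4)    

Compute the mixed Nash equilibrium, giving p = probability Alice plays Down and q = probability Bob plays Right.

p = 3/4, q = 6/11

Alice's mix must leave Bob indifferent between Right and Left.
  Bob's expected payoff from Right: p·(-3) + (1−p)·(-8) = 5p - 8
  Bob's expected payoff from Left: p·(-7) + (1−p)·4 = -11p + 4
  5p - 8 = -11p + 4  ⇒  16p = 12  ⇒  p = 3/4.
For Alice to be willing to mix, Alice must be indifferent between Down and Up, which pins down Bob's mix.
  Alice's payoff to Down: q·3 + (1−q)·7 = -4q + 7
  Alice's payoff to Up: q·8 + (1−q)·1 = 7q + 1
  -4q + 7 = 7q + 1  ⇒  -11q = -6  ⇒  q = 6/11.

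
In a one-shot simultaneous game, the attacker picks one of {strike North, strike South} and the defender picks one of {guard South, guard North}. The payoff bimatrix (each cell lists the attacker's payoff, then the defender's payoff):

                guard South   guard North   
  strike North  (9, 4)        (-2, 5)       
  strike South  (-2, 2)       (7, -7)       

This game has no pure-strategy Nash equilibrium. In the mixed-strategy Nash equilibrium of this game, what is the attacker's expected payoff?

For the attacker to be willing to mix, the attacker must be indifferent between strike North and strike South, which pins down the defender's mix.
  the attacker's payoff from strike North: q·9 + (1−q)·(-2) = 11q - 2
  the attacker's payoff from strike South: q·(-2) + (1−q)·7 = -9q + 7
  11q - 2 = -9q + 7  ⇒  20q = 9  ⇒  q = 9/20.
At equilibrium the attacker is indifferent across rows, so the attacker's payoff equals the payoff from strike North: (9/20)·9 + (11/20)·(-2) = 59/20.

59/20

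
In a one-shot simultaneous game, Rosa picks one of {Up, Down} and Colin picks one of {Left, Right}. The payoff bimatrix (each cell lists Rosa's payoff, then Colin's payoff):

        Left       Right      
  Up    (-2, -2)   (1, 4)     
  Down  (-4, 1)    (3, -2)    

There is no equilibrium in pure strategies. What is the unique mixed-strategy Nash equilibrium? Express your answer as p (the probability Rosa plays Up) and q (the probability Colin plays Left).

p = 1/3, q = 1/2

Rosa's mix must leave Colin indifferent between Left and Right.
  Colin's expected payoff from Left: p·(-2) + (1−p)·1 = -3p + 1
  Colin's expected payoff from Right: p·4 + (1−p)·(-2) = 6p - 2
  -3p + 1 = 6p - 2  ⇒  -9p = -3  ⇒  p = 1/3.
In a mixed equilibrium Rosa is indifferent between Up and Down; this condition fixes q.
  Rosa's expected payoff from Up: q·(-2) + (1−q)·1 = -3q + 1
  Rosa's expected payoff from Down: q·(-4) + (1−q)·3 = -7q + 3
  -3q + 1 = -7q + 3  ⇒  4q = 2  ⇒  q = 1/2.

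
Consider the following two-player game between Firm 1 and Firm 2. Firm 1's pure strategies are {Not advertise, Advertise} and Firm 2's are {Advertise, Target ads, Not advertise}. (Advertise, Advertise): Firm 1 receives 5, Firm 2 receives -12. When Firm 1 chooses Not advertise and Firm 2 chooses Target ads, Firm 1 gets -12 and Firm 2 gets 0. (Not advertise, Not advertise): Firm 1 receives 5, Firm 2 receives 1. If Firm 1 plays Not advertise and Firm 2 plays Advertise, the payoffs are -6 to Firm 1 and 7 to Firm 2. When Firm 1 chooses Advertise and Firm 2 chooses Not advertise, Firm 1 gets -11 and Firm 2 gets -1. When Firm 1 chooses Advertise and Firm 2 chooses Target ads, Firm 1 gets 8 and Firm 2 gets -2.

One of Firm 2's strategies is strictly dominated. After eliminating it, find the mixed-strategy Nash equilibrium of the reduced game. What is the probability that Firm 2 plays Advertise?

Firm 2's strategy Target ads is strictly dominated by Not advertise: 1 > 0 and -1 > -2. Eliminate Target ads.
Firm 1's indifference between Not advertise and Advertise determines Firm 2's mixing probability q:
  Firm 1's payoff to Not advertise: q·(-6) + (1−q)·5 = -11q + 5
  Firm 1's payoff to Advertise: q·5 + (1−q)·(-11) = 16q - 11
  -11q + 5 = 16q - 11  ⇒  -27q = -16  ⇒  q = 16/27.

q = 16/27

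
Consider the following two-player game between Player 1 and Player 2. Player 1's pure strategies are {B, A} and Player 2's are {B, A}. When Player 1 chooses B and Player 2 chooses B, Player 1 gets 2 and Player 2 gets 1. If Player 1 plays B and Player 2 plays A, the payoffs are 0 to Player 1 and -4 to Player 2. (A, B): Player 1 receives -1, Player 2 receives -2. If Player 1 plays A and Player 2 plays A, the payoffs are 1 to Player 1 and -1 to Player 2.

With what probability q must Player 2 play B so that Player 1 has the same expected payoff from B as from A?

q = 1/4

For Player 1 to be willing to mix, Player 1 must be indifferent between B and A, which pins down Player 2's mix.
  Player 1's payoff from B: q·2 + (1−q)·0 = 2q
  Player 1's payoff from A: q·(-1) + (1−q)·1 = -2q + 1
  2q = -2q + 1  ⇒  4q = 1  ⇒  q = 1/4.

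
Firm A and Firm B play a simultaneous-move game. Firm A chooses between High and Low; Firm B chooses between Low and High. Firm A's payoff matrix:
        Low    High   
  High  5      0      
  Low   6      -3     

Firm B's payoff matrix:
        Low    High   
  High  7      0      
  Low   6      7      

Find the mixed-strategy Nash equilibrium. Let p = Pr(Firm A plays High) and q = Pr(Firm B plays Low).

For Firm B to be willing to mix, Firm B must be indifferent between Low and High, which pins down Firm A's mix.
  Firm B's expected payoff from Low: p·7 + (1−p)·6 = p + 6
  Firm B's expected payoff from High: p·0 + (1−p)·7 = -7p + 7
  p + 6 = -7p + 7  ⇒  8p = 1  ⇒  p = 1/8.
For Firm A to be willing to mix, Firm A must be indifferent between High and Low, which pins down Firm B's mix.
  Firm A's payoff from High: q·5 + (1−q)·0 = 5q
  Firm A's payoff from Low: q·6 + (1−q)·(-3) = 9q - 3
  5q = 9q - 3  ⇒  -4q = -3  ⇒  q = 3/4.

p = 1/8, q = 3/4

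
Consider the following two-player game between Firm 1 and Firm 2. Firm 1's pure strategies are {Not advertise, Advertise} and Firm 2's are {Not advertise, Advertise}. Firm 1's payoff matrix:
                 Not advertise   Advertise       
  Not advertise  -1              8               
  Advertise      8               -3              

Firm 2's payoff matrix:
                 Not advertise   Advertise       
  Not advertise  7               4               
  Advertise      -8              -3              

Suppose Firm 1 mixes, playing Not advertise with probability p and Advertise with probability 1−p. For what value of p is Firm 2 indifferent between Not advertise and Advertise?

Firm 2's indifference between Not advertise and Advertise determines Firm 1's mixing probability p:
  Firm 2's expected payoff from Not advertise: p·7 + (1−p)·(-8) = 15p - 8
  Firm 2's expected payoff from Advertise: p·4 + (1−p)·(-3) = 7p - 3
  15p - 8 = 7p - 3  ⇒  8p = 5  ⇒  p = 5/8.

p = 5/8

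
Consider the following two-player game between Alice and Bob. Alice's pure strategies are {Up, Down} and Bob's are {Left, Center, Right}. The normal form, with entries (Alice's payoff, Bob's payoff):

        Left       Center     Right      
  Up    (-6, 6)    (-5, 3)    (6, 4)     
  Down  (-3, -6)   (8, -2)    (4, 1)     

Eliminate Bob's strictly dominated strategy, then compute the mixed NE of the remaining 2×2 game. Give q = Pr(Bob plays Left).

Bob's strategy Center is strictly dominated by Right: 4 > 3 and 1 > -2. Eliminate Center.
Set Alice's expected payoff from Up equal to that from Down:
  Alice's payoff to Up: q·(-6) + (1−q)·6 = -12q + 6
  Alice's payoff to Down: q·(-3) + (1−q)·4 = -7q + 4
  -12q + 6 = -7q + 4  ⇒  -5q = -2  ⇒  q = 2/5.

q = 2/5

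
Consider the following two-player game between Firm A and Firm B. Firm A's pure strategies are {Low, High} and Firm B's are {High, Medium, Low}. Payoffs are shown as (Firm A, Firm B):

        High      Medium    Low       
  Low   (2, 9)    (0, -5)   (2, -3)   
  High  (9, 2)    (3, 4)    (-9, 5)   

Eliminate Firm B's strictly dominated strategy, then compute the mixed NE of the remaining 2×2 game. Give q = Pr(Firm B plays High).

Firm B's strategy Medium is strictly dominated by Low: -3 > -5 and 5 > 4. Eliminate Medium.
Firm B's mix must leave Firm A indifferent between Low and High.
  Firm A's payoff from Low: q·2 + (1−q)·2 = 2
  Firm A's payoff from High: q·9 + (1−q)·(-9) = 18q - 9
  2 = 18q - 9  ⇒  -18q = -11  ⇒  q = 11/18.

q = 11/18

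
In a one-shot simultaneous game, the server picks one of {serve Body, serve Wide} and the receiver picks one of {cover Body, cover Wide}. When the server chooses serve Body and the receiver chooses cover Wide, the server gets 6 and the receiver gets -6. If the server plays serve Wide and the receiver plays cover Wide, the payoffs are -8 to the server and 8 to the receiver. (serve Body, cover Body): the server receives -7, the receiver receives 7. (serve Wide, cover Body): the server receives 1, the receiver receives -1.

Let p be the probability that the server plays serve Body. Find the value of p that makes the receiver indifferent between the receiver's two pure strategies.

The server's mix must leave the receiver indifferent between cover Body and cover Wide.
  the receiver's payoff to cover Body: p·7 + (1−p)·(-1) = 8p - 1
  the receiver's payoff to cover Wide: p·(-6) + (1−p)·8 = -14p + 8
  8p - 1 = -14p + 8  ⇒  22p = 9  ⇒  p = 9/22.

p = 9/22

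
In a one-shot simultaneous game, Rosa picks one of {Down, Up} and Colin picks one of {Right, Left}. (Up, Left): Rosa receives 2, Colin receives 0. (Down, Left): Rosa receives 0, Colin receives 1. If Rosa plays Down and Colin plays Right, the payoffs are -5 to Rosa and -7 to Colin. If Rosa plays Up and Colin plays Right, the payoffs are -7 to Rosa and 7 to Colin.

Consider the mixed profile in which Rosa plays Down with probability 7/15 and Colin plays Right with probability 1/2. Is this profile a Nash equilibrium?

Check Colin's indifference given Rosa's mix p = 7/15:
  payoff from Right = 7/15; payoff from Left = 7/15 — equal.
Check Rosa's indifference given Colin's mix q = 1/2:
  payoff from Down = -5/2; payoff from Up = -5/2 — equal.
Both players are indifferent, so neither can profitably deviate.

Yes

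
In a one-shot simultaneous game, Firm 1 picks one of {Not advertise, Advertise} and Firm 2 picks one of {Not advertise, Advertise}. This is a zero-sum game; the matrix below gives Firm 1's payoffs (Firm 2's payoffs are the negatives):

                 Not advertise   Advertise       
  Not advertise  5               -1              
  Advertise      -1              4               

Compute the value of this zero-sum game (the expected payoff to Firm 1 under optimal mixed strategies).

v = 19/11

For Firm 1 to be willing to mix, Firm 1 must be indifferent between Not advertise and Advertise, which pins down Firm 2's mix.
  Firm 1's payoff from Not advertise: q·5 + (1−q)·(-1) = 6q - 1
  Firm 1's payoff from Advertise: q·(-1) + (1−q)·4 = -5q + 4
  6q - 1 = -5q + 4  ⇒  11q = 5  ⇒  q = 5/11.
The value is Firm 1's expected payoff against this mix (using Not advertise): (5/11)·5 + (6/11)·(-1) = 19/11.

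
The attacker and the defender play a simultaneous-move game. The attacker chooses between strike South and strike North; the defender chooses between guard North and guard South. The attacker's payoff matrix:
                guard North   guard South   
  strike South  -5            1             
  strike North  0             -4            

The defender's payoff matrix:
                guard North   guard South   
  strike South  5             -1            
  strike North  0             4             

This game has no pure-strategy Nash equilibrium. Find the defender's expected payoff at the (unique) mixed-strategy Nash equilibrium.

In a mixed equilibrium the defender is indifferent between guard North and guard South; this condition fixes p.
  the defender's expected payoff from guard North: p·5 + (1−p)·0 = 5p
  the defender's expected payoff from guard South: p·(-1) + (1−p)·4 = -5p + 4
  5p = -5p + 4  ⇒  10p = 4  ⇒  p = 2/5.
At equilibrium the defender is indifferent across columns, so the defender's payoff equals the payoff from guard North: (2/5)·5 + (3/5)·0 = 2.

2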